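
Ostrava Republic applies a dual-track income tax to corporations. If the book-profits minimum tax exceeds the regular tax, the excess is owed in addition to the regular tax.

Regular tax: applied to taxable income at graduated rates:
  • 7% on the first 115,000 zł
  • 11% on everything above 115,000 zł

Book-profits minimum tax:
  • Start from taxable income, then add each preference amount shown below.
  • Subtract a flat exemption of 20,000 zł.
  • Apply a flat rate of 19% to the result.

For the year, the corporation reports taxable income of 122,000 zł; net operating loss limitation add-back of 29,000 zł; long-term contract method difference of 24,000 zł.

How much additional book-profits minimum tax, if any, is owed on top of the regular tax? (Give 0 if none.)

Book-profits minimum tax:
  Adjusted income: 122,000 zł + 29,000 zł + 24,000 zł = 175,000 zł
  Less exemption 20,000 zł → base 155,000 zł
  155,000 zł × 19% = 29,450 zł

Regular tax:
  115,000 zł × 7% = 8,050 zł
  7,000 zł × 11% = 770 zł
  → 8,820 zł

Excess of book-profits minimum tax over regular tax: 29,450 zł − 8,820 zł = 20,630 zł.

20,630 zł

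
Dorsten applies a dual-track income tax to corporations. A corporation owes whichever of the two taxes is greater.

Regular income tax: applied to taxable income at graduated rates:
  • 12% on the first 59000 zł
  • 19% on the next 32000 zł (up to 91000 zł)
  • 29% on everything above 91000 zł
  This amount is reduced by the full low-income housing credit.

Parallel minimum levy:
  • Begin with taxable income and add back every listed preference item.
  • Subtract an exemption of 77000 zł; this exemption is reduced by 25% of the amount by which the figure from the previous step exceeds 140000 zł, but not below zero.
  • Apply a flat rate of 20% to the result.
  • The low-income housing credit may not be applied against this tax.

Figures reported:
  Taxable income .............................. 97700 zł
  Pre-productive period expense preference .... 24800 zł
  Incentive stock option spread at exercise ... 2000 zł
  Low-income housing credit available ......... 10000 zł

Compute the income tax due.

9500 zł

Parallel minimum levy:
  Adjusted income: 97700 zł + 24800 zł + 2000 zł = 124500 zł
  Exemption: 124500 zł ≤ 140000 zł, so full 77000 zł applies
  Base: 124500 zł − 77000 zł = 47500 zł
  47500 zł × 20% = 9500 zł

Regular income tax:
  59000 zł × 12% = 7080 zł
  32000 zł × 19% = 6080 zł
  6700 zł × 29% = 1943 zł
  → 15103 zł
  Less low-income housing credit 10000 zł → 5103 zł

9500 zł > 5103 zł, so the parallel minimum levy is the binding amount.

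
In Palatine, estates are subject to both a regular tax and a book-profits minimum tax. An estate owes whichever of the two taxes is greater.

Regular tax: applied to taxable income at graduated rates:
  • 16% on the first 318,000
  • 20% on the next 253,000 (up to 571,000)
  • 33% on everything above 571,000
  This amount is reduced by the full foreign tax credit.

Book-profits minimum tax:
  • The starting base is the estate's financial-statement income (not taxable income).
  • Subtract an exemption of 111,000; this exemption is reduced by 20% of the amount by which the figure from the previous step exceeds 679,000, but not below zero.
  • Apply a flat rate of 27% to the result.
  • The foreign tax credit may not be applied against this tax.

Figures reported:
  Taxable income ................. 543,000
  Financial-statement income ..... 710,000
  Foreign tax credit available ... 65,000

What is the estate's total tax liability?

Book-profits minimum tax:
  Base (financial-statement income): 710,000
  Exemption: 111,000 − 20% × (710,000 − 679,000) = 111,000 − 6,200 = 104,800
  Base: 710,000 − 104,800 = 605,200
  605,200 × 27% = 163,404

Regular tax:
  318,000 × 16% = 50,880
  225,000 × 20% = 45,000
  → 95,880
  Less foreign tax credit 65,000 → 30,880

163,404 > 30,880, so the book-profits minimum tax is the binding amount.

163,404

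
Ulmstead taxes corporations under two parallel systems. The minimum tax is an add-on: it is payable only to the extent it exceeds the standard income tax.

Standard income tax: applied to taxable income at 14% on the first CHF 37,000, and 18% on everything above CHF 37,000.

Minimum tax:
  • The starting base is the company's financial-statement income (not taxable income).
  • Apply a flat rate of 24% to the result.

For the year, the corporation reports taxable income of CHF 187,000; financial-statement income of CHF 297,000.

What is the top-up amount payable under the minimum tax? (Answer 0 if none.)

Standard income tax:
  CHF 37,000 × 14% = CHF 5,180
  CHF 150,000 × 18% = CHF 27,000
  → CHF 32,180

Minimum tax:
  Base (financial-statement income): CHF 297,000
  CHF 297,000 × 24% = CHF 71,280

Excess of minimum tax over standard income tax: CHF 71,280 − CHF 32,180 = CHF 39,100.

CHF 39,100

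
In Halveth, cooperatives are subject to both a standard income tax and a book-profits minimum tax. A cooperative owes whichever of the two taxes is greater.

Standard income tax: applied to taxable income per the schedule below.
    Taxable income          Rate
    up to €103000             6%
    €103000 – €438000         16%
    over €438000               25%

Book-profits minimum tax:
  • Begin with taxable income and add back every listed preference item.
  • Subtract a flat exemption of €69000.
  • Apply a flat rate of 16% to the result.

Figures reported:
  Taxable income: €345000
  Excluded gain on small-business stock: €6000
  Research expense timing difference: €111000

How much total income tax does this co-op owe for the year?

€62880

Standard income tax:
  €103000 × 6% = €6180
  €242000 × 16% = €38720
  → €44900

Book-profits minimum tax:
  Adjusted income: €345000 + €6000 + €111000 = €462000
  Less exemption €69000 → base €393000
  €393000 × 16% = €62880

€62880 > €44900, so the book-profits minimum tax is the binding amount.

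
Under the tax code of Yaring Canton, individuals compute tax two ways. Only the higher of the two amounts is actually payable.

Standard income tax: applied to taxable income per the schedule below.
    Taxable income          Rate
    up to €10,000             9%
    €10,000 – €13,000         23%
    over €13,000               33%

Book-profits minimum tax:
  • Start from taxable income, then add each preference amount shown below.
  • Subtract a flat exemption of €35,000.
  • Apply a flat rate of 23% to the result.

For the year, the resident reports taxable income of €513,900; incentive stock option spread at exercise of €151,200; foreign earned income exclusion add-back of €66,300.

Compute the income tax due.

€166,887

Book-profits minimum tax:
  Adjusted income: €513,900 + €151,200 + €66,300 = €731,400
  Less exemption €35,000 → base €696,400
  €696,400 × 23% = €160,172

Standard income tax:
  €10,000 × 9% = €900
  €3,000 × 23% = €690
  €500,900 × 33% = €165,297
  → €166,887

€166,887 > €160,172, so the standard income tax governs.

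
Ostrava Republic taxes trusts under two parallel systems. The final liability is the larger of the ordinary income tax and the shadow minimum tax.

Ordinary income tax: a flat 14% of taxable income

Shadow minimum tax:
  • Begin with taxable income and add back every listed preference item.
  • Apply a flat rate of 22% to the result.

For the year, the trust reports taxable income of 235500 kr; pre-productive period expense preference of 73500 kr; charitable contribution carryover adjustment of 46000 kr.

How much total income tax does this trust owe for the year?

Ordinary income tax:
  235500 kr × 14% = 32970 kr

Shadow minimum tax:
  Adjusted income: 235500 kr + 73500 kr + 46000 kr = 355000 kr
  355000 kr × 22% = 78100 kr

78100 kr > 32970 kr, so the shadow minimum tax is the binding amount.

78100 kr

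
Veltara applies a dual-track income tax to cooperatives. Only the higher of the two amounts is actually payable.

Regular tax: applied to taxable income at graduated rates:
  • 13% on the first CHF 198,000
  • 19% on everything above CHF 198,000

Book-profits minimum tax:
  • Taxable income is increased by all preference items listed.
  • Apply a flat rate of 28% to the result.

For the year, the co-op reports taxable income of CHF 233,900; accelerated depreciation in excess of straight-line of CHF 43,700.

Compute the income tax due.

Regular tax:
  CHF 198,000 × 13% = CHF 25,740
  CHF 35,900 × 19% = CHF 6,821
  → CHF 32,561

Book-profits minimum tax:
  Adjusted income: CHF 233,900 + CHF 43,700 = CHF 277,600
  CHF 277,600 × 28% = CHF 77,728

CHF 77,728 > CHF 32,561, so the book-profits minimum tax is the binding amount.

CHF 77,728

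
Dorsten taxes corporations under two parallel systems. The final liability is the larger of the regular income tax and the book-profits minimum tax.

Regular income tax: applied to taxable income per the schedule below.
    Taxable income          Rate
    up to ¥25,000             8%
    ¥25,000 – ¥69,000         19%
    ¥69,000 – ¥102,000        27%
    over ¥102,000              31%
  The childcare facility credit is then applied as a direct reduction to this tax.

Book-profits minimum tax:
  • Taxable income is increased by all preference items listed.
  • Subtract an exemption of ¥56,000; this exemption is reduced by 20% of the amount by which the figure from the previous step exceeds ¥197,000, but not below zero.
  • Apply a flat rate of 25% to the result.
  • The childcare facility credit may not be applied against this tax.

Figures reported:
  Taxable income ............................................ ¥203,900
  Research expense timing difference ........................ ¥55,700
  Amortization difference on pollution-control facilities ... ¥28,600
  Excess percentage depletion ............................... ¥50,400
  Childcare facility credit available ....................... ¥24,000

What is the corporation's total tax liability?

Regular income tax:
  ¥25,000 × 8% = ¥2,000
  ¥44,000 × 19% = ¥8,360
  ¥33,000 × 27% = ¥8,910
  ¥101,900 × 31% = ¥31,589
  → ¥50,859
  Less childcare facility credit ¥24,000 → ¥26,859

Book-profits minimum tax:
  Adjusted income: ¥203,900 + ¥55,700 + ¥28,600 + ¥50,400 = ¥338,600
  Exemption: ¥56,000 − 20% × (¥338,600 − ¥197,000) = ¥56,000 − ¥28,320 = ¥27,680
  Base: ¥338,600 − ¥27,680 = ¥310,920
  ¥310,920 × 25% = ¥77,730

¥77,730 > ¥26,859, so the book-profits minimum tax is the binding amount.

¥77,730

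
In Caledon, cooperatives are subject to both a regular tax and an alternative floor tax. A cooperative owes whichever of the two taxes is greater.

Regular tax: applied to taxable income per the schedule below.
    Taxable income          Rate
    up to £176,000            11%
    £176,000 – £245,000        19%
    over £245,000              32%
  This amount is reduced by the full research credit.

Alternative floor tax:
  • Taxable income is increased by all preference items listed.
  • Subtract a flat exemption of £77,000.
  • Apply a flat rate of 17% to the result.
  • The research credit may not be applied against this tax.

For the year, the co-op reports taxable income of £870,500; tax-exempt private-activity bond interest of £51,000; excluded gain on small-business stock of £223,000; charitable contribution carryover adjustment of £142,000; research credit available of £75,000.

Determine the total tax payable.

£205,615

Alternative floor tax:
  Adjusted income: £870,500 + £51,000 + £223,000 + £142,000 = £1,286,500
  Less exemption £77,000 → base £1,209,500
  £1,209,500 × 17% = £205,615

Regular tax:
  £176,000 × 11% = £19,360
  £69,000 × 19% = £13,110
  £625,500 × 32% = £200,160
  → £232,630
  Less research credit £75,000 → £157,630

£205,615 > £157,630, so the alternative floor tax is the binding amount.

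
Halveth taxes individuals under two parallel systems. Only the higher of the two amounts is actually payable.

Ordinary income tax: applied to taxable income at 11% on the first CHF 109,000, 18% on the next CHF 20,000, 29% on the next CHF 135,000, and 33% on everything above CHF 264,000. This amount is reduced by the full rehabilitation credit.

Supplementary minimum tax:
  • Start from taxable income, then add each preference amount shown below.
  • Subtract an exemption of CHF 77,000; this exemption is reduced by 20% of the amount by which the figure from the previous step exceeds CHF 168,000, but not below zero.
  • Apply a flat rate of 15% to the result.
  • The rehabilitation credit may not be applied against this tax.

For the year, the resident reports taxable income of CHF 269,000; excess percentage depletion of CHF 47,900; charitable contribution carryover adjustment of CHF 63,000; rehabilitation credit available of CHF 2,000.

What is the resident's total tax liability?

CHF 54,390

Ordinary income tax:
  CHF 109,000 × 11% = CHF 11,990
  CHF 20,000 × 18% = CHF 3,600
  CHF 135,000 × 29% = CHF 39,150
  CHF 5,000 × 33% = CHF 1,650
  → CHF 56,390
  Less rehabilitation credit CHF 2,000 → CHF 54,390

Supplementary minimum tax:
  Adjusted income: CHF 269,000 + CHF 47,900 + CHF 63,000 = CHF 379,900
  Exemption: CHF 77,000 − 20% × (CHF 379,900 − CHF 168,000) = CHF 77,000 − CHF 42,380 = CHF 34,620
  Base: CHF 379,900 − CHF 34,620 = CHF 345,280
  CHF 345,280 × 15% = CHF 51,792

CHF 54,390 > CHF 51,792, so the ordinary income tax governs.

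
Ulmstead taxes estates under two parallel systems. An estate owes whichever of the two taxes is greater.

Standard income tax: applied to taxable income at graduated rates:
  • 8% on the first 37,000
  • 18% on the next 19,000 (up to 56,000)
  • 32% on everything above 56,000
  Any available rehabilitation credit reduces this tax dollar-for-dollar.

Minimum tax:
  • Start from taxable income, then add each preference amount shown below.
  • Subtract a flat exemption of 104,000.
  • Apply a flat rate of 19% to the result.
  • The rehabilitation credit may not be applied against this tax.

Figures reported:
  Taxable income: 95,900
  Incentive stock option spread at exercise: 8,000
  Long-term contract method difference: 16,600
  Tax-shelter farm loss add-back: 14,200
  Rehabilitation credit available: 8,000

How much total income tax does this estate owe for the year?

Standard income tax:
  37,000 × 8% = 2,960
  19,000 × 18% = 3,420
  39,900 × 32% = 12,768
  → 19,148
  Less rehabilitation credit 8,000 → 11,148

Minimum tax:
  Adjusted income: 95,900 + 8,000 + 16,600 + 14,200 = 134,700
  Less exemption 104,000 → base 30,700
  30,700 × 19% = 5,833

11,148 > 5,833, so the standard income tax governs.

11,148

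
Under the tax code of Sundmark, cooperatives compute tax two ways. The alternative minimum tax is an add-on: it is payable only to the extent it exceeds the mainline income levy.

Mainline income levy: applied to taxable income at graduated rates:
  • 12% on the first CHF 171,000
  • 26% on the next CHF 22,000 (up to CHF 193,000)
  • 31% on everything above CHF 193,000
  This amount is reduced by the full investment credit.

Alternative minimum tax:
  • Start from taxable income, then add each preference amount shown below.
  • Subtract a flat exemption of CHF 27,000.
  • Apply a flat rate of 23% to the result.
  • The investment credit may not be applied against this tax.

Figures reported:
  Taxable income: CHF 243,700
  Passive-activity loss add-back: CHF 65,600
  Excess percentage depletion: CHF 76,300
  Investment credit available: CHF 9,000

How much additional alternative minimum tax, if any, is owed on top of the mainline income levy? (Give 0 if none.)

CHF 49,521

Alternative minimum tax:
  Adjusted income: CHF 243,700 + CHF 65,600 + CHF 76,300 = CHF 385,600
  Less exemption CHF 27,000 → base CHF 358,600
  CHF 358,600 × 23% = CHF 82,478

Mainline income levy:
  CHF 171,000 × 12% = CHF 20,520
  CHF 22,000 × 26% = CHF 5,720
  CHF 50,700 × 31% = CHF 15,717
  → CHF 41,957
  Less investment credit CHF 9,000 → CHF 32,957

Excess of alternative minimum tax over mainline income levy: CHF 82,478 − CHF 32,957 = CHF 49,521.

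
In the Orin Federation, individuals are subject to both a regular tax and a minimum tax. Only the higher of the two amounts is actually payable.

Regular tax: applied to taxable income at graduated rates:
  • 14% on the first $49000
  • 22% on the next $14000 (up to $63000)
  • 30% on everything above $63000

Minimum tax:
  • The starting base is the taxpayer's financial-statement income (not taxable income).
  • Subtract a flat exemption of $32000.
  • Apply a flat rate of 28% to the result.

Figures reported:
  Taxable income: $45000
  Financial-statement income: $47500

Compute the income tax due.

Minimum tax:
  Base (financial-statement income): $47500
  Less exemption $32000 → base $15500
  $15500 × 28% = $4340

Regular tax:
  $45000 × 14% = $6300

$6300 > $4340, so the regular tax governs.

$6300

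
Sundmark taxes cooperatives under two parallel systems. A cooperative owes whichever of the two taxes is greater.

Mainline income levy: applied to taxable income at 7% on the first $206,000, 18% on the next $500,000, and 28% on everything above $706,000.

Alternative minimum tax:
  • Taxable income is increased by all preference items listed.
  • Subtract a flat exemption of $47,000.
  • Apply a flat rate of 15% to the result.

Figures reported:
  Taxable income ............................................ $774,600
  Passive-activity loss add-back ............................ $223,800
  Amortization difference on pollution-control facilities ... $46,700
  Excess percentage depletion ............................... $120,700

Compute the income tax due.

$167,820

Alternative minimum tax:
  Adjusted income: $774,600 + $223,800 + $46,700 + $120,700 = $1,165,800
  Less exemption $47,000 → base $1,118,800
  $1,118,800 × 15% = $167,820

Mainline income levy:
  $206,000 × 7% = $14,420
  $500,000 × 18% = $90,000
  $68,600 × 28% = $19,208
  → $123,628

$167,820 > $123,628, so the alternative minimum tax is the binding amount.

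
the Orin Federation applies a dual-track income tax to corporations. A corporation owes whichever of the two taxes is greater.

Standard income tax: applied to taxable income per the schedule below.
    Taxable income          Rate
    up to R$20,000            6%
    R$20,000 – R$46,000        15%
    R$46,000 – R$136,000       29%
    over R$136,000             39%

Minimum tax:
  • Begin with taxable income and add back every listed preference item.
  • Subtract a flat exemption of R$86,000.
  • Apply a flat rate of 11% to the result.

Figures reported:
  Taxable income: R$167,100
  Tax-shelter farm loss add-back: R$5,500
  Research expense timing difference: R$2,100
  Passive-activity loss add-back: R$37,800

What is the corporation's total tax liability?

Standard income tax:
  R$20,000 × 6% = R$1,200
  R$26,000 × 15% = R$3,900
  R$90,000 × 29% = R$26,100
  R$31,100 × 39% = R$12,129
  → R$43,329

Minimum tax:
  Adjusted income: R$167,100 + R$5,500 + R$2,100 + R$37,800 = R$212,500
  Less exemption R$86,000 → base R$126,500
  R$126,500 × 11% = R$13,915

R$43,329 > R$13,915, so the standard income tax governs.

R$43,329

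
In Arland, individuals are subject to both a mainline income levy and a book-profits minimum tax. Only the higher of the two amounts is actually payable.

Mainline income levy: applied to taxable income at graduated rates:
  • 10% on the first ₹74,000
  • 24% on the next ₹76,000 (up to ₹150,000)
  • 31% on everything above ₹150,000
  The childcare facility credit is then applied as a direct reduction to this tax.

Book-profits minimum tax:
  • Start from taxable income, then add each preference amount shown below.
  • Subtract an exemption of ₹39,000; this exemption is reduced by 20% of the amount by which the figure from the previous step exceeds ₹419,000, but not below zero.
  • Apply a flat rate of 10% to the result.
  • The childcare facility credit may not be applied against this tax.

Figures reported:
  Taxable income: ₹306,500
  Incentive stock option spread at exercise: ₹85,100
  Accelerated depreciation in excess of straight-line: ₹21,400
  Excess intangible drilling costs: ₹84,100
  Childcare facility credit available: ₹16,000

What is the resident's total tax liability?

₹58,155

Mainline income levy:
  ₹74,000 × 10% = ₹7,400
  ₹76,000 × 24% = ₹18,240
  ₹156,500 × 31% = ₹48,515
  → ₹74,155
  Less childcare facility credit ₹16,000 → ₹58,155

Book-profits minimum tax:
  Adjusted income: ₹306,500 + ₹85,100 + ₹21,400 + ₹84,100 = ₹497,100
  Exemption: ₹39,000 − 20% × (₹497,100 − ₹419,000) = ₹39,000 − ₹15,620 = ₹23,380
  Base: ₹497,100 − ₹23,380 = ₹473,720
  ₹473,720 × 10% = ₹47,372

₹58,155 > ₹47,372, so the mainline income levy governs.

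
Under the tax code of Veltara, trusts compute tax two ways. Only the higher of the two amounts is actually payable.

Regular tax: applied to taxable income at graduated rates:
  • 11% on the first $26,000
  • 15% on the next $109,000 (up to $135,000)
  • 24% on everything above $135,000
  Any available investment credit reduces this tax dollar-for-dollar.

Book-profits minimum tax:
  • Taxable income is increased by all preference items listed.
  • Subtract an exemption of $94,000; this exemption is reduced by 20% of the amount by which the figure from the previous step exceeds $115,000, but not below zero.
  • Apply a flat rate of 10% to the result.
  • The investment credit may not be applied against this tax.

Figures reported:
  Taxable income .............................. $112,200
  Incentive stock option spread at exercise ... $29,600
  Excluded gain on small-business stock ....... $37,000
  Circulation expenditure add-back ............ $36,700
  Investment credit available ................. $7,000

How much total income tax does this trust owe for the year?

$14,160

Regular tax:
  $26,000 × 11% = $2,860
  $86,200 × 15% = $12,930
  → $15,790
  Less investment credit $7,000 → $8,790

Book-profits minimum tax:
  Adjusted income: $112,200 + $29,600 + $37,000 + $36,700 = $215,500
  Exemption: $94,000 − 20% × ($215,500 − $115,000) = $94,000 − $20,100 = $73,900
  Base: $215,500 − $73,900 = $141,600
  $141,600 × 10% = $14,160

$14,160 > $8,790, so the book-profits minimum tax is the binding amount.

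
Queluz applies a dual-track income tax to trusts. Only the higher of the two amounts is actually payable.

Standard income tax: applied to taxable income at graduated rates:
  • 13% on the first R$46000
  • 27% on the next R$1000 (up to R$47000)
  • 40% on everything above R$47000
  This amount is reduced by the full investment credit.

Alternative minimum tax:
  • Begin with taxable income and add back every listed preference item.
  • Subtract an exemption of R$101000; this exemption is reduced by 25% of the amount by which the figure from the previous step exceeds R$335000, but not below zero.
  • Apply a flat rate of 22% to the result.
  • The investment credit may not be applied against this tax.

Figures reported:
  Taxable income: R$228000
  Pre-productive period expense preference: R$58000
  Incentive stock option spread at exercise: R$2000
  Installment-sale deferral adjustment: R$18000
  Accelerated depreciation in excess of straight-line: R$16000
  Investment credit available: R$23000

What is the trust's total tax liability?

Standard income tax:
  R$46000 × 13% = R$5980
  R$1000 × 27% = R$270
  R$181000 × 40% = R$72400
  → R$78650
  Less investment credit R$23000 → R$55650

Alternative minimum tax:
  Adjusted income: R$228000 + R$58000 + R$2000 + R$18000 + R$16000 = R$322000
  Exemption: R$322000 ≤ R$335000, so full R$101000 applies
  Base: R$322000 − R$101000 = R$221000
  R$221000 × 22% = R$48620

R$55650 > R$48620, so the standard income tax governs.

R$55650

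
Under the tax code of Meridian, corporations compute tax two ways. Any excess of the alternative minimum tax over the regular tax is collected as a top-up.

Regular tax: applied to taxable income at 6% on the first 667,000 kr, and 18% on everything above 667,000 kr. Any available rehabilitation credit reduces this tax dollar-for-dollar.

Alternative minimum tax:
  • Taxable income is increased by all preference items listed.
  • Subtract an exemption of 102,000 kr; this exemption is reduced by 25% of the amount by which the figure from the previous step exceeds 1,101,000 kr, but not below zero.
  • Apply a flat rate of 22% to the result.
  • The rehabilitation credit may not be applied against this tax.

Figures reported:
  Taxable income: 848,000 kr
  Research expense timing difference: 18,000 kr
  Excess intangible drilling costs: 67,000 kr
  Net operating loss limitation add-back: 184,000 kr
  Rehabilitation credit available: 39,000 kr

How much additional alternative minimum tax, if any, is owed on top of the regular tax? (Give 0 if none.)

190,580 kr

Alternative minimum tax:
  Adjusted income: 848,000 kr + 18,000 kr + 67,000 kr + 184,000 kr = 1,117,000 kr
  Exemption: 102,000 kr − 25% × (1,117,000 kr − 1,101,000 kr) = 102,000 kr − 4,000 kr = 98,000 kr
  Base: 1,117,000 kr − 98,000 kr = 1,019,000 kr
  1,019,000 kr × 22% = 224,180 kr

Regular tax:
  667,000 kr × 6% = 40,020 kr
  181,000 kr × 18% = 32,580 kr
  → 72,600 kr
  Less rehabilitation credit 39,000 kr → 33,600 kr

Excess of alternative minimum tax over regular tax: 224,180 kr − 33,600 kr = 190,580 kr.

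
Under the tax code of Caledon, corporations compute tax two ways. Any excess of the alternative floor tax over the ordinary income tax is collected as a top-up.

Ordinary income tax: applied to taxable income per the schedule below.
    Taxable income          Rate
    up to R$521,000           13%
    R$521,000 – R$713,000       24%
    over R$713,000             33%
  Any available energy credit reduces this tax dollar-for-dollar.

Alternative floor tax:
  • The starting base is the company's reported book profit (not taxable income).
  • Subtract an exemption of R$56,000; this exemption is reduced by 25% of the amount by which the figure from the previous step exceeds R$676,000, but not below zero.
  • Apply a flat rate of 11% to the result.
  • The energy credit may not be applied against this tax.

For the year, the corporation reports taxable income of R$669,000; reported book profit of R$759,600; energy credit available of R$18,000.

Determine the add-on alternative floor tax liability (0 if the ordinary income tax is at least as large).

R$0

Ordinary income tax:
  R$521,000 × 13% = R$67,730
  R$148,000 × 24% = R$35,520
  → R$103,250
  Less energy credit R$18,000 → R$85,250

Alternative floor tax:
  Base (reported book profit): R$759,600
  Exemption: R$56,000 − 25% × (R$759,600 − R$676,000) = R$56,000 − R$20,900 = R$35,100
  Base: R$759,600 − R$35,100 = R$724,500
  R$724,500 × 11% = R$79,695

R$79,695 ≤ R$85,250, so no add-on is due.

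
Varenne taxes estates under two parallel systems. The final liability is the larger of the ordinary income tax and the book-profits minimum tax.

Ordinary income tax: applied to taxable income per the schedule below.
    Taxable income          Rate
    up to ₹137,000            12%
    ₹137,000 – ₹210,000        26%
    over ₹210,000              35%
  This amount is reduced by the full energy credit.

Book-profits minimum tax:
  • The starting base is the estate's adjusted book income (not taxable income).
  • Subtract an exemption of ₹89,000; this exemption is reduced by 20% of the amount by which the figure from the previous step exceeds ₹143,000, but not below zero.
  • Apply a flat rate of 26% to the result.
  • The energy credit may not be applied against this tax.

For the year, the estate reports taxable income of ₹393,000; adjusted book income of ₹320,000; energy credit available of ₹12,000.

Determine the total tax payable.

Ordinary income tax:
  ₹137,000 × 12% = ₹16,440
  ₹73,000 × 26% = ₹18,980
  ₹183,000 × 35% = ₹64,050
  → ₹99,470
  Less energy credit ₹12,000 → ₹87,470

Book-profits minimum tax:
  Base (adjusted book income): ₹320,000
  Exemption: ₹89,000 − 20% × (₹320,000 − ₹143,000) = ₹89,000 − ₹35,400 = ₹53,600
  Base: ₹320,000 − ₹53,600 = ₹266,400
  ₹266,400 × 26% = ₹69,264

₹87,470 > ₹69,264, so the ordinary income tax governs.

₹87,470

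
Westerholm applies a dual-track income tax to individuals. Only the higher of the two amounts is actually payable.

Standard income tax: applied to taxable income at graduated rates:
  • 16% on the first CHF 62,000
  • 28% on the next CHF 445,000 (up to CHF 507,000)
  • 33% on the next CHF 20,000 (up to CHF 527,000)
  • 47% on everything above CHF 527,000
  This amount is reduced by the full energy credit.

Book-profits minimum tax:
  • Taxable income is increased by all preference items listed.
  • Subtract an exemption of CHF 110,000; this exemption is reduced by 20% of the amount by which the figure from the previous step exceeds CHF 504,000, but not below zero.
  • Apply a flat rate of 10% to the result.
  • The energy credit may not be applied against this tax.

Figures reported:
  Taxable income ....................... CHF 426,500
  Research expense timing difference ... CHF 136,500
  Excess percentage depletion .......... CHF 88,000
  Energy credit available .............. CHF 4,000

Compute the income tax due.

Book-profits minimum tax:
  Adjusted income: CHF 426,500 + CHF 136,500 + CHF 88,000 = CHF 651,000
  Exemption: CHF 110,000 − 20% × (CHF 651,000 − CHF 504,000) = CHF 110,000 − CHF 29,400 = CHF 80,600
  Base: CHF 651,000 − CHF 80,600 = CHF 570,400
  CHF 570,400 × 10% = CHF 57,040

Standard income tax:
  CHF 62,000 × 16% = CHF 9,920
  CHF 364,500 × 28% = CHF 102,060
  → CHF 111,980
  Less energy credit CHF 4,000 → CHF 107,980

CHF 107,980 > CHF 57,040, so the standard income tax governs.

CHF 107,980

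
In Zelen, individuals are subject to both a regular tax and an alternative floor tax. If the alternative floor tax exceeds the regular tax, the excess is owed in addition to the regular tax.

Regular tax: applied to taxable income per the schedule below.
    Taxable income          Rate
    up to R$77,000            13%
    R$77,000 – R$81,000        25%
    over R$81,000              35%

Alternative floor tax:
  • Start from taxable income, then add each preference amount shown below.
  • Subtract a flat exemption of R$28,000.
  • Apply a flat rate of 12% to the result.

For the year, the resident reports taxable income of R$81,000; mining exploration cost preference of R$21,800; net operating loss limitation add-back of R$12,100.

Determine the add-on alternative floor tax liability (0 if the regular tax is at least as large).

Alternative floor tax:
  Adjusted income: R$81,000 + R$21,800 + R$12,100 = R$114,900
  Less exemption R$28,000 → base R$86,900
  R$86,900 × 12% = R$10,428

Regular tax:
  R$77,000 × 13% = R$10,010
  R$4,000 × 25% = R$1,000
  → R$11,010

R$10,428 ≤ R$11,010, so no add-on is due.

R$0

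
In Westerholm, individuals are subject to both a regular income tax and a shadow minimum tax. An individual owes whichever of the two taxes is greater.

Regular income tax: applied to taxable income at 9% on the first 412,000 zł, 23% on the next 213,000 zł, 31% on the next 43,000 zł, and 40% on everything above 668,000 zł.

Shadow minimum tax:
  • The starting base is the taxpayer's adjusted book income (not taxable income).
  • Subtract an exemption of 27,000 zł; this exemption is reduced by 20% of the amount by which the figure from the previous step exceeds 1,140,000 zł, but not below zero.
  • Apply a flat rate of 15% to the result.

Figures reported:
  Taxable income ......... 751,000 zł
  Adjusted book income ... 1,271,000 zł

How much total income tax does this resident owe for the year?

Regular income tax:
  412,000 zł × 9% = 37,080 zł
  213,000 zł × 23% = 48,990 zł
  43,000 zł × 31% = 13,330 zł
  83,000 zł × 40% = 33,200 zł
  → 132,600 zł

Shadow minimum tax:
  Base (adjusted book income): 1,271,000 zł
  Exemption: 27,000 zł − 20% × (1,271,000 zł − 1,140,000 zł) = 27,000 zł − 26,200 zł = 800 zł
  Base: 1,271,000 zł − 800 zł = 1,270,200 zł
  1,270,200 zł × 15% = 190,530 zł

190,530 zł > 132,600 zł, so the shadow minimum tax is the binding amount.

190,530 zł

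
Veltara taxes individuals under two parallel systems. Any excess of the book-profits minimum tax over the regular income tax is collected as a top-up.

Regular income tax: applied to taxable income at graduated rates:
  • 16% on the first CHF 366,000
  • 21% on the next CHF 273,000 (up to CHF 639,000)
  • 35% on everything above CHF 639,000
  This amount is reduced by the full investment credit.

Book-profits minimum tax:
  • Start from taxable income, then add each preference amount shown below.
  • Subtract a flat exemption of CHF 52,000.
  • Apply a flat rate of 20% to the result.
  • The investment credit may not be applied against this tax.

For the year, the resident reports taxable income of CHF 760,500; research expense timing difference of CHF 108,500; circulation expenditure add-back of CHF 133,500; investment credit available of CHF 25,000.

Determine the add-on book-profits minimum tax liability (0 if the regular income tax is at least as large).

CHF 56,685

Book-profits minimum tax:
  Adjusted income: CHF 760,500 + CHF 108,500 + CHF 133,500 = CHF 1,002,500
  Less exemption CHF 52,000 → base CHF 950,500
  CHF 950,500 × 20% = CHF 190,100

Regular income tax:
  CHF 366,000 × 16% = CHF 58,560
  CHF 273,000 × 21% = CHF 57,330
  CHF 121,500 × 35% = CHF 42,525
  → CHF 158,415
  Less investment credit CHF 25,000 → CHF 133,415

Excess of book-profits minimum tax over regular income tax: CHF 190,100 − CHF 133,415 = CHF 56,685.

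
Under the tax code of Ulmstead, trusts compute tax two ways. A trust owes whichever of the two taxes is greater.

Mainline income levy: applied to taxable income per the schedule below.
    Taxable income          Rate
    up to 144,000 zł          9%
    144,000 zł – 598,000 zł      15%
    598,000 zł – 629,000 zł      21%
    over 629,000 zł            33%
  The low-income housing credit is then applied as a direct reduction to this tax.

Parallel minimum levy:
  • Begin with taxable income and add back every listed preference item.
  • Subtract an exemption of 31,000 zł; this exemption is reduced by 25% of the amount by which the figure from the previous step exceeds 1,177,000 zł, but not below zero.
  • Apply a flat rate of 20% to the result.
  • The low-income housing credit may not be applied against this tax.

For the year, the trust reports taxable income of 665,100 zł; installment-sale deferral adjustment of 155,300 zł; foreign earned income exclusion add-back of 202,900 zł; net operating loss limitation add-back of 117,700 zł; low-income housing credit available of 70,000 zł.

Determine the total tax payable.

Mainline income levy:
  144,000 zł × 9% = 12,960 zł
  454,000 zł × 15% = 68,100 zł
  31,000 zł × 21% = 6,510 zł
  36,100 zł × 33% = 11,913 zł
  → 99,483 zł
  Less low-income housing credit 70,000 zł → 29,483 zł

Parallel minimum levy:
  Adjusted income: 665,100 zł + 155,300 zł + 202,900 zł + 117,700 zł = 1,141,000 zł
  Exemption: 1,141,000 zł ≤ 1,177,000 zł, so full 31,000 zł applies
  Base: 1,141,000 zł − 31,000 zł = 1,110,000 zł
  1,110,000 zł × 20% = 222,000 zł

222,000 zł > 29,483 zł, so the parallel minimum levy is the binding amount.

222,000 zł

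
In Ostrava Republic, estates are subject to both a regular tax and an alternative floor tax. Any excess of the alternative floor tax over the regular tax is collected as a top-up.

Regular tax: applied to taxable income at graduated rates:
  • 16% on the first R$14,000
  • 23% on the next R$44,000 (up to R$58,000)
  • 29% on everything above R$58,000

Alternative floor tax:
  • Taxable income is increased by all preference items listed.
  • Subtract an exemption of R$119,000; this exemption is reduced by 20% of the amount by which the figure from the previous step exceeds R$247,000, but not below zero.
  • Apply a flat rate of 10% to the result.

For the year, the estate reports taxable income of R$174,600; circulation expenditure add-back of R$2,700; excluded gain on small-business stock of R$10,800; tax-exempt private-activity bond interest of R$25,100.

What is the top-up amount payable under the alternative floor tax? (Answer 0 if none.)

R$0

Regular tax:
  R$14,000 × 16% = R$2,240
  R$44,000 × 23% = R$10,120
  R$116,600 × 29% = R$33,814
  → R$46,174

Alternative floor tax:
  Adjusted income: R$174,600 + R$2,700 + R$10,800 + R$25,100 = R$213,200
  Exemption: R$213,200 ≤ R$247,000, so full R$119,000 applies
  Base: R$213,200 − R$119,000 = R$94,200
  R$94,200 × 10% = R$9,420

R$9,420 ≤ R$46,174, so no add-on is due.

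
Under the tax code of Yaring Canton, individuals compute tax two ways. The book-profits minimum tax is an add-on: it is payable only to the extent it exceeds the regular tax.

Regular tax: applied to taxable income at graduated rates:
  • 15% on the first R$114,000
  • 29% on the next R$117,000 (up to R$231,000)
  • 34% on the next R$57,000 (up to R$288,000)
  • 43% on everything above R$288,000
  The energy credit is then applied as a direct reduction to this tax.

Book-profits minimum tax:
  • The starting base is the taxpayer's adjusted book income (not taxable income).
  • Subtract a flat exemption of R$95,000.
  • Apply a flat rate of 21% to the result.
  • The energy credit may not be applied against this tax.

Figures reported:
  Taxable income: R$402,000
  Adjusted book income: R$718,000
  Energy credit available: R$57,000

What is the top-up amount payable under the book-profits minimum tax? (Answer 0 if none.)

R$68,400

Regular tax:
  R$114,000 × 15% = R$17,100
  R$117,000 × 29% = R$33,930
  R$57,000 × 34% = R$19,380
  R$114,000 × 43% = R$49,020
  → R$119,430
  Less energy credit R$57,000 → R$62,430

Book-profits minimum tax:
  Base (adjusted book income): R$718,000
  Less exemption R$95,000 → base R$623,000
  R$623,000 × 21% = R$130,830

Excess of book-profits minimum tax over regular tax: R$130,830 − R$62,430 = R$68,400.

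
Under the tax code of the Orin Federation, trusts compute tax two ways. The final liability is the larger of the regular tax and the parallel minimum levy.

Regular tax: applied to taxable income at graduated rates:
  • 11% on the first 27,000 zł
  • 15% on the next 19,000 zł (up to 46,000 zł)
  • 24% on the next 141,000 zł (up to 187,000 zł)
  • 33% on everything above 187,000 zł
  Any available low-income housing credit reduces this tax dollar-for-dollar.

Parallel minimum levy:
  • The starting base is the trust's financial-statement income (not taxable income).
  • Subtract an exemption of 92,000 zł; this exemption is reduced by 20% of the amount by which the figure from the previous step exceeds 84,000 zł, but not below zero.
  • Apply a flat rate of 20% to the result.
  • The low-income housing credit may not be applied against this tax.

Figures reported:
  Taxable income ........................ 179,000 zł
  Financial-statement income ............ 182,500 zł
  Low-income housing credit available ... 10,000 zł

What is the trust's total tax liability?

Parallel minimum levy:
  Base (financial-statement income): 182,500 zł
  Exemption: 92,000 zł − 20% × (182,500 zł − 84,000 zł) = 92,000 zł − 19,700 zł = 72,300 zł
  Base: 182,500 zł − 72,300 zł = 110,200 zł
  110,200 zł × 20% = 22,040 zł

Regular tax:
  27,000 zł × 11% = 2,970 zł
  19,000 zł × 15% = 2,850 zł
  133,000 zł × 24% = 31,920 zł
  → 37,740 zł
  Less low-income housing credit 10,000 zł → 27,740 zł

27,740 zł > 22,040 zł, so the regular tax governs.

27,740 zł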